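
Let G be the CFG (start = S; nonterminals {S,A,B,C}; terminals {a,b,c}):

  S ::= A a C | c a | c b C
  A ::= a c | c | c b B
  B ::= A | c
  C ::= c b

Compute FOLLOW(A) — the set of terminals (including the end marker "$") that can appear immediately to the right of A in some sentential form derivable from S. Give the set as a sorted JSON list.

FIRST iteration:
pass 1:
  A via A→a c: +{a}
  A via A→c: +{c}
  B via B→A: +{a,c}
  C via C→c b: +{c}
  S via S→A a C: +{a,c}
  FIRST[S]={a,c}  FIRST[A]={a,c}  FIRST[B]={a,c}  FIRST[C]={c}
pass 2: — fixpoint
  FIRST[S]={a,c}  FIRST[A]={a,c}  FIRST[B]={a,c}  FIRST[C]={c}

Compute FOLLOW by fixpoint:
initialize: $ ∈ FOLLOW(S)
round 1:
  S→A a C: FOLLOW(A) ⊇ FIRST(a) = {a}; new: +{a}
  S→A a C: FOLLOW(C) ⊇ FOLLOW(S) ⊇ {$}; new: +{$}
  S: {$}  A: {a}  B: {}  C: {$}
round 2:
  A→c b B: FOLLOW(B) ⊇ FOLLOW(A) ⊇ {a}; new: +{a}
  S: {$}  A: {a}  B: {a}  C: {$}
round 3: — fixpoint
  S: {$}  A: {a}  B: {a}  C: {$}

FOLLOW(A) = ["a"]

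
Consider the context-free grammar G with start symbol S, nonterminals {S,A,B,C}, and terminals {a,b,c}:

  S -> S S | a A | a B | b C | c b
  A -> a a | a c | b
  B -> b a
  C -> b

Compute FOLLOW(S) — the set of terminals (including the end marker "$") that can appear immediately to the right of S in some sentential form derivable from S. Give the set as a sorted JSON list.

FIRST sets, iterate to fixpoint:
[1]
  A via A→a a: +{a}
  A via A→b: +{b}
  B via B→b a: +{b}
  C via C→b: +{b}
  S via S→a A: +{a}
  S via S→b C: +{b}
  S via S→c b: +{c}
  S: {a,b,c}  A: {a,b}  B: {b}  C: {b}
[2] (stable)
  S: {a,b,c}  A: {a,b}  B: {b}  C: {b}

FOLLOW iteration:
FOLLOW(S) := {$}
[1]
  S→S S: FOLLOW(S) ⊇ FIRST(S) = {a,b,c}; new: +{a,b,c}
  S→a A: FOLLOW(A) ⊇ FOLLOW(S) ⊇ {$,a,b,c}; new: +{$,a,b,c}
  S→a B: FOLLOW(B) ⊇ FOLLOW(S) ⊇ {$,a,b,c}; new: +{$,a,b,c}
  S→b C: FOLLOW(C) ⊇ FOLLOW(S) ⊇ {$,a,b,c}; new: +{$,a,b,c}
  FOLLOW(S)={$,a,b,c}  FOLLOW(A)={$,a,b,c}  FOLLOW(B)={$,a,b,c}  FOLLOW(C)={$,a,b,c}
[2] (stable)
  FOLLOW(S)={$,a,b,c}  FOLLOW(A)={$,a,b,c}  FOLLOW(B)={$,a,b,c}  FOLLOW(C)={$,a,b,c}

FOLLOW(S) = ["$", "a", "b", "c"]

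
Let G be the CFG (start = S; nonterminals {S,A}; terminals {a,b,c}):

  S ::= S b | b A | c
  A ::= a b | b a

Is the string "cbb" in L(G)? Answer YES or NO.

CNF form of G:
  S -> S T1 | T1 A | c
  A -> T0 T1 | T1 T0
  T0 -> a
  T1 -> b

CYK table (by increasing span):
  [0..0]={S}  "c"
  [1..1]={T1}  "b"  orig:{}
  [2..2]={T1}  "b"  orig:{}
  [0..1]={S}  "cb"
  [1..2]=∅  "bb"
  [0..2]={S}  "cbb"

S ∈ T[0,2] ⇒ YES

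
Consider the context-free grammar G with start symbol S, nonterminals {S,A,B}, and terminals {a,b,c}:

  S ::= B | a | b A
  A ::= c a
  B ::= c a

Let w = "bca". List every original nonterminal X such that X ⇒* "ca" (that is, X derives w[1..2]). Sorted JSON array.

CNF form of G:
  S -> T0 T1 | T2 A | a
  A -> T0 T1
  B -> T0 T1
  T0 -> c
  T1 -> a
  T2 -> b

CYK fill, restricted to cells inside w[1..2]:
  [1..1]={T0}  "c"  orig:{}
  [2..2]={S,T1}  "a"  orig:{S}
  [1..2]={A,B,S}  "ca"

Original NTs in T[1,2] deriving "ca": ["A", "B", "S"]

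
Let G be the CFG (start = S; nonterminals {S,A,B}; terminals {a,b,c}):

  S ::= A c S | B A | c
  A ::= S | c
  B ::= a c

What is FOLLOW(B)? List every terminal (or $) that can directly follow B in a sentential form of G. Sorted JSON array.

FIRST iteration:
round 1:
  A via A→c: +{c}
  B via B→a c: +{a}
  S via S→A c S: +{c}
  S via S→B A: +{a}
  FIRST[S]={a,c}  FIRST[A]={c}  FIRST[B]={a}
round 2:
  A via A→S: +{a}
  FIRST[S]={a,c}  FIRST[A]={a,c}  FIRST[B]={a}
round 3: — fixpoint
  FIRST[S]={a,c}  FIRST[A]={a,c}  FIRST[B]={a}

FOLLOW iteration:
seed FOLLOW(S) with $
iter 1:
  S→A c S: FOLLOW(A) ⊇ FIRST(c) = {c}; new: +{c}
  S→B A: FOLLOW(B) ⊇ FIRST(A) = {a,c}; new: +{a,c}
  S→B A: FOLLOW(A) ⊇ FOLLOW(S) ⊇ {$}; new: +{$}
  FOLLOW[S]={$}  FOLLOW[A]={$,c}  FOLLOW[B]={a,c}
iter 2:
  A→S: FOLLOW(S) ⊇ FOLLOW(A) ⊇ {$,c}; new: +{c}
  FOLLOW[S]={$,c}  FOLLOW[A]={$,c}  FOLLOW[B]={a,c}
iter 3: — fixpoint
  FOLLOW[S]={$,c}  FOLLOW[A]={$,c}  FOLLOW[B]={a,c}

FOLLOW(B) = ["a", "c"]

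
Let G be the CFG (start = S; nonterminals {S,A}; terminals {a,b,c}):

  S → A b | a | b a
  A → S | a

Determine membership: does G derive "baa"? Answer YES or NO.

CNF form of G:
  S -> A T0 | T0 T1 | a
  A -> A T0 | T0 T1 | a
  T0 -> b
  T1 -> a

CYK table (by increasing span):
  T[0,0] 'b' = {T0}  orig:{}
  T[1,1] 'a' = {A,S,T1}  orig:{A,S}
  T[2,2] 'a' = {A,S,T1}  orig:{A,S}
  T[0,1] 'ba' = {A,S}
  T[1,2] 'aa' = ∅
  T[0,2] 'baa' = ∅

S ∉ T[0,2] ⇒ NO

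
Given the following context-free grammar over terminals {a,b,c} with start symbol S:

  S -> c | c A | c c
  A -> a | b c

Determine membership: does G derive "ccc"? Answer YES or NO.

CNF form of G:
  S -> T1 A | T1 T1 | c
  A -> T0 T1 | a
  T0 -> b
  T1 -> c

CYK table (by increasing span):
  [0..0]={S,T1}  "c"  orig:{S}
  [1..1]={S,T1}  "c"  orig:{S}
  [2..2]={S,T1}  "c"  orig:{S}
  [0..1]={S}  "cc"
  [1..2]={S}  "cc"
  [0..2]=∅  "ccc"

S ∉ T[0,2] ⇒ NO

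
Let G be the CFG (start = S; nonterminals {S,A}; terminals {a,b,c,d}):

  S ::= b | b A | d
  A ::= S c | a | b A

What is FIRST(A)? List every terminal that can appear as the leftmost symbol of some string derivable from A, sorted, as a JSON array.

FIRST sets, iterate to fixpoint:
round 1:
  A via A→a: +{a}
  A via A→b A: +{b}
  S via S→b: +{b}
  S via S→d: +{d}
  FIRST[S]={b,d}  FIRST[A]={a,b}
round 2:
  A via A→S c: +{d}
  FIRST[S]={b,d}  FIRST[A]={a,b,d}
round 3: (stable)
  FIRST[S]={b,d}  FIRST[A]={a,b,d}

FIRST(A) = ["a", "b", "d"]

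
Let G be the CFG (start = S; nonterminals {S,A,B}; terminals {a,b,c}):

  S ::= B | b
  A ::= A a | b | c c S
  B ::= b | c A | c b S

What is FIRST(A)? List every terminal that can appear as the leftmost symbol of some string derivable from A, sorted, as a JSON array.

Compute FIRST by fixpoint:
[1]
  A via A→b: +{b}
  A via A→c c S: +{c}
  B via B→b: +{b}
  B via B→c A: +{c}
  S via S→B: +{b,c}
  FIRST(S)={b,c}  FIRST(A)={b,c}  FIRST(B)={b,c}
[2] done
  FIRST(S)={b,c}  FIRST(A)={b,c}  FIRST(B)={b,c}

FIRST(A) = ["b", "c"]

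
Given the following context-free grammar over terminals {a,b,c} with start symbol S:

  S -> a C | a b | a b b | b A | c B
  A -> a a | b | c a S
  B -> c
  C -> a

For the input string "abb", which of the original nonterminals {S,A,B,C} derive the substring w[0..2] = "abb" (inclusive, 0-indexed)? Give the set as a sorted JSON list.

Convert to CNF:
  S -> T0 C | T0 T2 | T0 X4 | T1 B | T2 A
  A -> T0 T0 | T1 X3 | b
  B -> c
  C -> a
  T0 -> a
  T1 -> c
  T2 -> b
  X3 -> T0 S
  X4 -> T2 T2

CYK fill, restricted to cells inside w[0..2]:
  T[0,0] 'a' = {C,T0}  orig:{C}
  T[1,1] 'b' = {A,T2}  orig:{A}
  T[2,2] 'b' = {A,T2}  orig:{A}
  T[0,1] 'ab' = {S}
  T[1,2] 'bb' = {S,X4}  orig:{S}
  T[0,2] 'abb' = {S,X3}  orig:{S}

Original NTs in T[0,2] deriving "abb": ["S"]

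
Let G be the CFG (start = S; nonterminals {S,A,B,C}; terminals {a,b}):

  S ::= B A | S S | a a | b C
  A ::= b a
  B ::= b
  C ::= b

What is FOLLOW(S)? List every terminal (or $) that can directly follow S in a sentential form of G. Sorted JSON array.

FIRST sets, iterate to fixpoint:
round 1:
  A via A→b a: +{b}
  B via B→b: +{b}
  C via C→b: +{b}
  S via S→B A: +{b}
  S via S→a a: +{a}
  FIRST[S]={a,b}  FIRST[A]={b}  FIRST[B]={b}  FIRST[C]={b}
round 2: — fixpoint
  FIRST[S]={a,b}  FIRST[A]={b}  FIRST[B]={b}  FIRST[C]={b}

Compute FOLLOW by fixpoint:
FOLLOW(S) := {$}
[1]
  S→B A: FOLLOW(B) ⊇ FIRST(A) = {b}; new: +{b}
  S→B A: FOLLOW(A) ⊇ FOLLOW(S) ⊇ {$}; new: +{$}
  S→S S: FOLLOW(S) ⊇ FIRST(S) = {a,b}; new: +{a,b}
  S→b C: FOLLOW(C) ⊇ FOLLOW(S) ⊇ {$,a,b}; new: +{$,a,b}
  FOLLOW[S]={$,a,b}  FOLLOW[A]={$}  FOLLOW[B]={b}  FOLLOW[C]={$,a,b}
[2]
  S→B A: FOLLOW(A) ⊇ FOLLOW(S) ⊇ {$,a,b}; new: +{a,b}
  FOLLOW[S]={$,a,b}  FOLLOW[A]={$,a,b}  FOLLOW[B]={b}  FOLLOW[C]={$,a,b}
[3] (stable)
  FOLLOW[S]={$,a,b}  FOLLOW[A]={$,a,b}  FOLLOW[B]={b}  FOLLOW[C]={$,a,b}

FOLLOW(S) = ["$", "a", "b"]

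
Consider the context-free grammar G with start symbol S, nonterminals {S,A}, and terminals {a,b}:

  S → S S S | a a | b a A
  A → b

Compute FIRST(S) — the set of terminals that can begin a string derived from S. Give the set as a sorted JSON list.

FIRST iteration:
round 1:
  A via A→b: +{b}
  S via S→a a: +{a}
  S via S→b a A: +{b}
  FIRST(S)={a,b}  FIRST(A)={b}
round 2: (stable)
  FIRST(S)={a,b}  FIRST(A)={b}

FIRST(S) = ["a", "b"]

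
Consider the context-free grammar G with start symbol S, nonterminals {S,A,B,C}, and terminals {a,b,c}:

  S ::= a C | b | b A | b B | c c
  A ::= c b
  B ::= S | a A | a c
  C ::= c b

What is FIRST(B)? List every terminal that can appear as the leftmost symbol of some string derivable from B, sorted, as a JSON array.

FIRST iteration:
[1]
  A via A→c b: +{c}
  B via B→a A: +{a}
  C via C→c b: +{c}
  S via S→a C: +{a}
  S via S→b: +{b}
  S via S→c c: +{c}
  FIRST[S]={a,b,c}  FIRST[A]={c}  FIRST[B]={a}  FIRST[C]={c}
[2]
  B via B→S: +{b,c}
  FIRST[S]={a,b,c}  FIRST[A]={c}  FIRST[B]={a,b,c}  FIRST[C]={c}
[3] (stable)
  FIRST[S]={a,b,c}  FIRST[A]={c}  FIRST[B]={a,b,c}  FIRST[C]={c}

FIRST(B) = ["a", "b", "c"]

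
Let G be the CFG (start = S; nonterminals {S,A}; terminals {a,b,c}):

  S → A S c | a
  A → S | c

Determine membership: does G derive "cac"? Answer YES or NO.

CNF form of G:
  S -> A X2 | a
  A -> A X1 | a | c
  T0 -> c
  X1 -> S T0
  X2 -> S T0

CYK fill:
  T[0,0] 'c' = {A,T0}  orig:{A}
  T[1,1] 'a' = {A,S}
  T[2,2] 'c' = {A,T0}  orig:{A}
  T[0,1] 'ca' = ∅
  T[1,2] 'ac' = {X1,X2}  orig:{}
  T[0,2] 'cac' = {A,S}

S ∈ T[0,2] ⇒ YES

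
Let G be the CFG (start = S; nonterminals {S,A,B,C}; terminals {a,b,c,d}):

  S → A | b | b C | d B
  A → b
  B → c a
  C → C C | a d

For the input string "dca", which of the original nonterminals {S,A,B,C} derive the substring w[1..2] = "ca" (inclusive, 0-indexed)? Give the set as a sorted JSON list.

Convert to CNF:
  S -> T2 B | T3 C | b
  A -> b
  B -> T0 T1
  C -> C C | T1 T2
  T0 -> c
  T1 -> a
  T2 -> d
  T3 -> b

Fill CYK table bottom-up (cells [i..j] with 1 ≤ i ≤ j ≤ 2 only):
  cell(1,1) c: {T0}  orig:{}
  cell(2,2) a: {T1}  orig:{}
  cell(1,2) ca: {B}

Original NTs in T[1,2] deriving "ca": ["B"]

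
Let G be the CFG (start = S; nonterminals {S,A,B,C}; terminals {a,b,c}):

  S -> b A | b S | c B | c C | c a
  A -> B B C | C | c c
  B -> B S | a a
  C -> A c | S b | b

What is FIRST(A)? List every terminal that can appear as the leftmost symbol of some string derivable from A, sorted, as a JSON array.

FIRST iteration:
pass 1:
  A via A→c c: +{c}
  B via B→a a: +{a}
  C via C→A c: +{c}
  C via C→b: +{b}
  S via S→b A: +{b}
  S via S→c B: +{c}
  FIRST(S)={b,c}  FIRST(A)={c}  FIRST(B)={a}  FIRST(C)={b,c}
pass 2:
  A via A→B B C: +{a}
  A via A→C: +{b}
  C via C→A c: +{a}
  FIRST(S)={b,c}  FIRST(A)={a,b,c}  FIRST(B)={a}  FIRST(C)={a,b,c}
pass 3: (no change)
  FIRST(S)={b,c}  FIRST(A)={a,b,c}  FIRST(B)={a}  FIRST(C)={a,b,c}

FIRST(A) = ["a", "b", "c"]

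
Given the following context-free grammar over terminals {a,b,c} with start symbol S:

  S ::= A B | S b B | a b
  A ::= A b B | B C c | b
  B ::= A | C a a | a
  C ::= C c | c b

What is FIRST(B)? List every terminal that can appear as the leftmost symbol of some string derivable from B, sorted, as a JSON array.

FIRST sets, iterate to fixpoint:
[1]
  A via A→b: +{b}
  B via B→A: +{b}
  B via B→a: +{a}
  C via C→c b: +{c}
  S via S→A B: +{b}
  S via S→a b: +{a}
  S: {a,b}  A: {b}  B: {a,b}  C: {c}
[2]
  A via A→B C c: +{a}
  B via B→C a a: +{c}
  S: {a,b}  A: {a,b}  B: {a,b,c}  C: {c}
[3]
  A via A→B C c: +{c}
  S via S→A B: +{c}
  S: {a,b,c}  A: {a,b,c}  B: {a,b,c}  C: {c}
[4] (stable)
  S: {a,b,c}  A: {a,b,c}  B: {a,b,c}  C: {c}

FIRST(B) = ["a", "b", "c"]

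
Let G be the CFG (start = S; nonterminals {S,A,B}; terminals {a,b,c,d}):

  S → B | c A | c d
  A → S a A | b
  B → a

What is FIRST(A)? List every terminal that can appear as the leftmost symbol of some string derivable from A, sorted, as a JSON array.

Compute FIRST by fixpoint:
[1]
  A via A→b: +{b}
  B via B→a: +{a}
  S via S→B: +{a}
  S via S→c A: +{c}
  FIRST[S]={a,c}  FIRST[A]={b}  FIRST[B]={a}
[2]
  A via A→S a A: +{a,c}
  FIRST[S]={a,c}  FIRST[A]={a,b,c}  FIRST[B]={a}
[3] done
  FIRST[S]={a,c}  FIRST[A]={a,b,c}  FIRST[B]={a}

FIRST(A) = ["a", "b", "c"]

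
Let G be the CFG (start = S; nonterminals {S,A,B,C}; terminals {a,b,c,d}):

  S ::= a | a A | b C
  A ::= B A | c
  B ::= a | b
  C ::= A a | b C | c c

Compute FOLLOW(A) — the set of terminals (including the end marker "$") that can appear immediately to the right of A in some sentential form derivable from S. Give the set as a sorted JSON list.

FIRST sets, iterate to fixpoint:
pass 1:
  A via A→c: +{c}
  B via B→a: +{a}
  B via B→b: +{b}
  C via C→A a: +{c}
  C via C→b C: +{b}
  S via S→a: +{a}
  S via S→b C: +{b}
  FIRST(S)={a,b}  FIRST(A)={c}  FIRST(B)={a,b}  FIRST(C)={b,c}
pass 2:
  A via A→B A: +{a,b}
  C via C→A a: +{a}
  FIRST(S)={a,b}  FIRST(A)={a,b,c}  FIRST(B)={a,b}  FIRST(C)={a,b,c}
pass 3: (stable)
  FIRST(S)={a,b}  FIRST(A)={a,b,c}  FIRST(B)={a,b}  FIRST(C)={a,b,c}

FOLLOW iteration:
seed FOLLOW(S) with $
pass 1:
  A→B A: FOLLOW(B) ⊇ FIRST(A) = {a,b,c}; new: +{a,b,c}
  C→A a: FOLLOW(A) ⊇ FIRST(a) = {a}; new: +{a}
  S→a A: FOLLOW(A) ⊇ FOLLOW(S) ⊇ {$}; new: +{$}
  S→b C: FOLLOW(C) ⊇ FOLLOW(S) ⊇ {$}; new: +{$}
  FOLLOW(S)={$}  FOLLOW(A)={$,a}  FOLLOW(B)={a,b,c}  FOLLOW(C)={$}
pass 2: done
  FOLLOW(S)={$}  FOLLOW(A)={$,a}  FOLLOW(B)={a,b,c}  FOLLOW(C)={$}

FOLLOW(A) = ["$", "a"]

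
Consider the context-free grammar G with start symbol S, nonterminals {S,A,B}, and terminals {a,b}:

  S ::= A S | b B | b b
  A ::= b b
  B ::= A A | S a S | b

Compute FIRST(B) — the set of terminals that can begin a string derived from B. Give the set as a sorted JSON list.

FIRST iteration:
iter 1:
  A via A→b b: +{b}
  B via B→A A: +{b}
  S via S→A S: +{b}
  FIRST(S)={b}  FIRST(A)={b}  FIRST(B)={b}
iter 2: done
  FIRST(S)={b}  FIRST(A)={b}  FIRST(B)={b}

FIRST(B) = ["b"]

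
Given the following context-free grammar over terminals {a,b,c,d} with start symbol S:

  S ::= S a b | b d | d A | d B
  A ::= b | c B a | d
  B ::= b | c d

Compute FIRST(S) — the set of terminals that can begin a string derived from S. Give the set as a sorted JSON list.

FIRST iteration:
round 1:
  A via A→b: +{b}
  A via A→c B a: +{c}
  A via A→d: +{d}
  B via B→b: +{b}
  B via B→c d: +{c}
  S via S→b d: +{b}
  S via S→d A: +{d}
  FIRST(S)={b,d}  FIRST(A)={b,c,d}  FIRST(B)={b,c}
round 2: — fixpoint
  FIRST(S)={b,d}  FIRST(A)={b,c,d}  FIRST(B)={b,c}

FIRST(S) = ["b", "d"]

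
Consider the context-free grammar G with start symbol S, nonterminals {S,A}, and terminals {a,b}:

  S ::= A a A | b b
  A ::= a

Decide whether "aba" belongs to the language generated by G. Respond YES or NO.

Convert to CNF:
  S -> A X2 | T1 T1
  A -> a
  T0 -> a
  T1 -> b
  X2 -> T0 A

CYK table (by increasing span):
  [0..0]={A,T0}  "a"  orig:{A}
  [1..1]={T1}  "b"  orig:{}
  [2..2]={A,T0}  "a"  orig:{A}
  [0..1]=∅  "ab"
  [1..2]=∅  "ba"
  [0..2]=∅  "aba"

S ∉ T[0,2] ⇒ NO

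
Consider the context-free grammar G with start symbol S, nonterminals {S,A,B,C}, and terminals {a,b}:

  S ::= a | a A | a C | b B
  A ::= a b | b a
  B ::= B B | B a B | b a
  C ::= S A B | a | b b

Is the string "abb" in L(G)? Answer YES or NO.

Convert to CNF:
  S -> T0 A | T0 C | T1 B | a
  A -> T0 T1 | T1 T0
  B -> B B | B X2 | T1 T0
  C -> S X3 | T1 T1 | a
  T0 -> a
  T1 -> b
  X2 -> T0 B
  X3 -> A B

CYK fill:
  cell(0,0) a: {C,S,T0}  orig:{C,S}
  cell(1,1) b: {T1}  orig:{}
  cell(2,2) b: {T1}  orig:{}
  cell(0,1) ab: {A}
  cell(1,2) bb: {C}
  cell(0,2) abb: {S}

S ∈ T[0,2] ⇒ YES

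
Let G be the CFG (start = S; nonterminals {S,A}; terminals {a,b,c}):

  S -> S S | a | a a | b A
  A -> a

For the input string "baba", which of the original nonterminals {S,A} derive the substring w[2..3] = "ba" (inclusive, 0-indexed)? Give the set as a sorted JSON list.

Convert to CNF:
  S -> S S | T0 T0 | T1 A | a
  A -> a
  T0 -> a
  T1 -> b

CYK table (by increasing span), restricted to cells inside w[2..3]:
  [2..2]={T1}  "b"  orig:{}
  [3..3]={A,S,T0}  "a"  orig:{A,S}
  [2..3]={S}  "ba"

Original NTs in T[2,3] deriving "ba": ["S"]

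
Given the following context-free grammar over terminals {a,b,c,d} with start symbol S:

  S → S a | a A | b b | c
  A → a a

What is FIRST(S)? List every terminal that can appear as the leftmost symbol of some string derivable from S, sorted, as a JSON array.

Compute FIRST by fixpoint:
[1]
  A via A→a a: +{a}
  S via S→a A: +{a}
  S via S→b b: +{b}
  S via S→c: +{c}
  S: {a,b,c}  A: {a}
[2] (no change)
  S: {a,b,c}  A: {a}

FIRST(S) = ["a", "b", "c"]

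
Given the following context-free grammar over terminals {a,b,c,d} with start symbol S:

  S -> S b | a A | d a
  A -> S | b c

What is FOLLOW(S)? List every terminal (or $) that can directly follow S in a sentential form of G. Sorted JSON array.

FIRST sets, iterate to fixpoint:
[1]
  A via A→b c: +{b}
  S via S→a A: +{a}
  S via S→d a: +{d}
  FIRST[S]={a,d}  FIRST[A]={b}
[2]
  A via A→S: +{a,d}
  FIRST[S]={a,d}  FIRST[A]={a,b,d}
[3] (no change)
  FIRST[S]={a,d}  FIRST[A]={a,b,d}

Compute FOLLOW by fixpoint:
FOLLOW(S) := {$}
[1]
  S→S b: FOLLOW(S) ⊇ FIRST(b) = {b}; new: +{b}
  S→a A: FOLLOW(A) ⊇ FOLLOW(S) ⊇ {$,b}; new: +{$,b}
  S: {$,b}  A: {$,b}
[2] (stable)
  S: {$,b}  A: {$,b}

FOLLOW(S) = ["$", "b"]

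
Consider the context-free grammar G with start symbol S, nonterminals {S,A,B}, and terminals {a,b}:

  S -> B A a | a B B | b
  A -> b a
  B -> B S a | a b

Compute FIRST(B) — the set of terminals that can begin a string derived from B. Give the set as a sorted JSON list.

FIRST iteration:
round 1:
  A via A→b a: +{b}
  B via B→a b: +{a}
  S via S→B A a: +{a}
  S via S→b: +{b}
  FIRST(S)={a,b}  FIRST(A)={b}  FIRST(B)={a}
round 2: — fixpoint
  FIRST(S)={a,b}  FIRST(A)={b}  FIRST(B)={a}

FIRST(B) = ["a"]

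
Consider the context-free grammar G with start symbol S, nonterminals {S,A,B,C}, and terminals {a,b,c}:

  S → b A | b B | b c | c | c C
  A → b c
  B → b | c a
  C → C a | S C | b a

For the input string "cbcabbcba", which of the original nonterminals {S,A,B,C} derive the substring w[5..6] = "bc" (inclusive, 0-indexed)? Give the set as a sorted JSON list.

CNF form of G:
  S -> T0 A | T0 B | T0 T1 | T1 C | c
  A -> T0 T1
  B -> T1 T2 | b
  C -> C T2 | S C | T0 T2
  T0 -> b
  T1 -> c
  T2 -> a

CYK fill, restricted to cells inside w[5..6]:
  cell(5,5) b: {B,T0}  orig:{B}
  cell(6,6) c: {S,T1}  orig:{S}
  cell(5,6) bc: {A,S}

Original NTs in T[5,6] deriving "bc": ["A", "S"]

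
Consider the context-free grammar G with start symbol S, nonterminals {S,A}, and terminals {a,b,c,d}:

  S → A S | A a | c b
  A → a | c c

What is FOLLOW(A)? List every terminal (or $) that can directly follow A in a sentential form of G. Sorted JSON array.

Compute FIRST by fixpoint:
pass 1:
  A via A→a: +{a}
  A via A→c c: +{c}
  S via S→A S: +{a,c}
  FIRST(S)={a,c}  FIRST(A)={a,c}
pass 2: — fixpoint
  FIRST(S)={a,c}  FIRST(A)={a,c}

FOLLOW iteration:
FOLLOW(S) := {$}
[1]
  S→A S: FOLLOW(A) ⊇ FIRST(S) = {a,c}; new: +{a,c}
  FOLLOW(S)={$}  FOLLOW(A)={a,c}
[2] done
  FOLLOW(S)={$}  FOLLOW(A)={a,c}

FOLLOW(A) = ["a", "c"]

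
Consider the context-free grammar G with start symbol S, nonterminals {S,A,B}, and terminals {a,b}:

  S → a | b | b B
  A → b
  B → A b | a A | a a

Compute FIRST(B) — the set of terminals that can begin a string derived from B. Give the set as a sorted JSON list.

FIRST sets, iterate to fixpoint:
round 1:
  A via A→b: +{b}
  B via B→A b: +{b}
  B via B→a A: +{a}
  S via S→a: +{a}
  S via S→b: +{b}
  FIRST[S]={a,b}  FIRST[A]={b}  FIRST[B]={a,b}
round 2: done
  FIRST[S]={a,b}  FIRST[A]={b}  FIRST[B]={a,b}

FIRST(B) = ["a", "b"]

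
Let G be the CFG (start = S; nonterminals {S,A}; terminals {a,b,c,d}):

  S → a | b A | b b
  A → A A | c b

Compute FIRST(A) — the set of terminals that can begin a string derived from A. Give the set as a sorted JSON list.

Compute FIRST by fixpoint:
[1]
  A via A→c b: +{c}
  S via S→a: +{a}
  S via S→b A: +{b}
  S: {a,b}  A: {c}
[2] (stable)
  S: {a,b}  A: {c}

FIRST(A) = ["c"]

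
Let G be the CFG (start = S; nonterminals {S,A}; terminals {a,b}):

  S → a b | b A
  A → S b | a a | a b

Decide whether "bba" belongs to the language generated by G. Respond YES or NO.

CNF form of G:
  S -> T0 A | T1 T0
  A -> S T0 | T1 T0 | T1 T1
  T0 -> b
  T1 -> a

CYK table (by increasing span):
  cell(0,0) b: {T0}  orig:{}
  cell(1,1) b: {T0}  orig:{}
  cell(2,2) a: {T1}  orig:{}
  cell(0,1) bb: ∅
  cell(1,2) ba: ∅
  cell(0,2) bba: ∅

S ∉ T[0,2] ⇒ NO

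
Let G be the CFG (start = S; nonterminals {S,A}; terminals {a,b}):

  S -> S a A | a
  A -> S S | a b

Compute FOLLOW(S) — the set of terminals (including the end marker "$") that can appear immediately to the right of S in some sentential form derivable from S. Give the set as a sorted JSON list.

FIRST sets, iterate to fixpoint:
round 1:
  A via A→a b: +{a}
  S via S→a: +{a}
  S: {a}  A: {a}
round 2: — fixpoint
  S: {a}  A: {a}

FOLLOW sets:
initialize: $ ∈ FOLLOW(S)
pass 1:
  A→S S: FOLLOW(S) ⊇ FIRST(S) = {a}; new: +{a}
  S→S a A: FOLLOW(A) ⊇ FOLLOW(S) ⊇ {$,a}; new: +{$,a}
  FOLLOW(S)={$,a}  FOLLOW(A)={$,a}
pass 2: — fixpoint
  FOLLOW(S)={$,a}  FOLLOW(A)={$,a}

FOLLOW(S) = ["$", "a"]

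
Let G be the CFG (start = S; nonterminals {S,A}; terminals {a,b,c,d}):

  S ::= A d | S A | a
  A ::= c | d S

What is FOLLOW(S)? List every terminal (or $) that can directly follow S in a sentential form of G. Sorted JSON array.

FIRST sets, iterate to fixpoint:
[1]
  A via A→c: +{c}
  A via A→d S: +{d}
  S via S→A d: +{c,d}
  S via S→a: +{a}
  FIRST(S)={a,c,d}  FIRST(A)={c,d}
[2] (stable)
  FIRST(S)={a,c,d}  FIRST(A)={c,d}

Compute FOLLOW by fixpoint:
seed FOLLOW(S) with $
pass 1:
  S→A d: FOLLOW(A) ⊇ FIRST(d) = {d}; new: +{d}
  S→S A: FOLLOW(S) ⊇ FIRST(A) = {c,d}; new: +{c,d}
  S→S A: FOLLOW(A) ⊇ FOLLOW(S) ⊇ {$,c,d}; new: +{$,c}
  FOLLOW(S)={$,c,d}  FOLLOW(A)={$,c,d}
pass 2: — fixpoint
  FOLLOW(S)={$,c,d}  FOLLOW(A)={$,c,d}

FOLLOW(S) = ["$", "c", "d"]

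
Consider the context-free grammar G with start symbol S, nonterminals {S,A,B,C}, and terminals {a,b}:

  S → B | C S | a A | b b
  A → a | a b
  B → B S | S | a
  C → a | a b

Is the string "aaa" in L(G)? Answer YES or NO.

Convert to CNF:
  S -> B S | C S | T0 A | T1 T1 | a
  A -> T0 T1 | a
  B -> B S | C S | T0 A | T1 T1 | a
  C -> T0 T1 | a
  T0 -> a
  T1 -> b

CYK table (by increasing span):
  T[0,0] 'a' = {A,B,C,S,T0}  orig:{A,B,C,S}
  T[1,1] 'a' = {A,B,C,S,T0}  orig:{A,B,C,S}
  T[2,2] 'a' = {A,B,C,S,T0}  orig:{A,B,C,S}
  T[0,1] 'aa' = {B,S}
  T[1,2] 'aa' = {B,S}
  T[0,2] 'aaa' = {B,S}

S ∈ T[0,2] ⇒ YES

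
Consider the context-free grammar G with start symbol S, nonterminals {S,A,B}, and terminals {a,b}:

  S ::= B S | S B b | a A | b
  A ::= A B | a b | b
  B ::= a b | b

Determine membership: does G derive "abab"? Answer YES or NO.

Convert to CNF:
  S -> B S | S X2 | T0 A | b
  A -> A B | T0 T1 | b
  B -> T0 T1 | b
  T0 -> a
  T1 -> b
  X2 -> B T1

CYK table (by increasing span):
  cell(0,0) a: {T0}  orig:{}
  cell(1,1) b: {A,B,S,T1}  orig:{A,B,S}
  cell(2,2) a: {T0}  orig:{}
  cell(3,3) b: {A,B,S,T1}  orig:{A,B,S}
  cell(0,1) ab: {A,B,S}
  cell(1,2) ba: ∅
  cell(2,3) ab: {A,B,S}
  cell(0,2) aba: ∅
  cell(1,3) bab: {A,S}
  cell(0,3) abab: {A,S}

S ∈ T[0,3] ⇒ YES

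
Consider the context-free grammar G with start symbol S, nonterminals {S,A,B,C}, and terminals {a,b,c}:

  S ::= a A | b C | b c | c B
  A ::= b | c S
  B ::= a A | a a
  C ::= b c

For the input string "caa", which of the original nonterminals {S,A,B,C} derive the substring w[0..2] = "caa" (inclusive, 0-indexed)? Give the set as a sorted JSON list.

CNF form of G:
  S -> T0 B | T1 A | T2 C | T2 T0
  A -> T0 S | b
  B -> T1 A | T1 T1
  C -> T2 T0
  T0 -> c
  T1 -> a
  T2 -> b

Fill CYK table bottom-up — only the sub-triangle for w[0..2]:
  T[0,0] 'c' = {T0}  orig:{}
  T[1,1] 'a' = {T1}  orig:{}
  T[2,2] 'a' = {T1}  orig:{}
  T[0,1] 'ca' = ∅
  T[1,2] 'aa' = {B}
  T[0,2] 'caa' = {S}

Original NTs in T[0,2] deriving "caa": ["S"]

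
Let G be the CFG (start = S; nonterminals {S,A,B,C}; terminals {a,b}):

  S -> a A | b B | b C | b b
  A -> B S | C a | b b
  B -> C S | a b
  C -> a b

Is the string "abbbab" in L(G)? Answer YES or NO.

Convert to CNF:
  S -> T0 A | T1 B | T1 C | T1 T1
  A -> B S | C T0 | T1 T1
  B -> C S | T0 T1
  C -> T0 T1
  T0 -> a
  T1 -> b

CYK table (by increasing span):
  T[0,0] 'a' = {T0}  orig:{}
  T[1,1] 'b' = {T1}  orig:{}
  T[2,2] 'b' = {T1}  orig:{}
  T[3,3] 'b' = {T1}  orig:{}
  T[4,4] 'a' = {T0}  orig:{}
  T[5,5] 'b' = {T1}  orig:{}
  T[0,1] 'ab' = {B,C}
  T[1,2] 'bb' = {A,S}
  T[2,3] 'bb' = {A,S}
  T[3,4] 'ba' = ∅
  T[4,5] 'ab' = {B,C}
  T[0,2] 'abb' = {S}
  T[1,3] 'bbb' = ∅
  T[2,4] 'bba' = ∅
  T[3,5] 'bab' = {S}
  T[0,3] 'abbb' = {A,B}
  T[1,4] 'bbba' = ∅
  T[2,5] 'bbab' = ∅
  T[0,4] 'abbba' = ∅
  T[1,5] 'bbbab' = ∅
  T[0,5] 'abbbab' = ∅

S ∉ T[0,5] ⇒ NO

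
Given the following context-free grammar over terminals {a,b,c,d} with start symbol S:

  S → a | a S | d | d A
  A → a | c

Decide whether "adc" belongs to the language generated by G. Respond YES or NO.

CNF form of G:
  S -> T0 S | T1 A | a | d
  A -> a | c
  T0 -> a
  T1 -> d

CYK fill:
  cell(0,0) a: {A,S,T0}  orig:{A,S}
  cell(1,1) d: {S,T1}  orig:{S}
  cell(2,2) c: {A}
  cell(0,1) ad: {S}
  cell(1,2) dc: {S}
  cell(0,2) adc: {S}

S ∈ T[0,2] ⇒ YES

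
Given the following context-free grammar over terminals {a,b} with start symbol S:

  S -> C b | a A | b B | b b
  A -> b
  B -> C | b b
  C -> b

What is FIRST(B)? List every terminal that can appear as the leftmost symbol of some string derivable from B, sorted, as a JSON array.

FIRST sets, iterate to fixpoint:
[1]
  A via A→b: +{b}
  B via B→b b: +{b}
  C via C→b: +{b}
  S via S→C b: +{b}
  S via S→a A: +{a}
  FIRST(S)={a,b}  FIRST(A)={b}  FIRST(B)={b}  FIRST(C)={b}
[2] done
  FIRST(S)={a,b}  FIRST(A)={b}  FIRST(B)={b}  FIRST(C)={b}

FIRST(B) = ["b"]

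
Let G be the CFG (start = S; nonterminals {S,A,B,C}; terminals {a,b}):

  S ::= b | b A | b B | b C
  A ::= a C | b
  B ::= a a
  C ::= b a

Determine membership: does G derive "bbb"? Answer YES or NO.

Convert to CNF:
  S -> T1 A | T1 B | T1 C | b
  A -> T0 C | b
  B -> T0 T0
  C -> T1 T0
  T0 -> a
  T1 -> b

CYK fill:
  T[0,0] 'b' = {A,S,T1}  orig:{A,S}
  T[1,1] 'b' = {A,S,T1}  orig:{A,S}
  T[2,2] 'b' = {A,S,T1}  orig:{A,S}
  T[0,1] 'bb' = {S}
  T[1,2] 'bb' = {S}
  T[0,2] 'bbb' = ∅

S ∉ T[0,2] ⇒ NO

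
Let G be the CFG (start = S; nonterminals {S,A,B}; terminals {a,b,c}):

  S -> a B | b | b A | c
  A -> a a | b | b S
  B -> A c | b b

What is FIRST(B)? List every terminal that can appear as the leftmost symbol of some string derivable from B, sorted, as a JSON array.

FIRST sets, iterate to fixpoint:
[1]
  A via A→a a: +{a}
  A via A→b: +{b}
  B via B→A c: +{a,b}
  S via S→a B: +{a}
  S via S→b: +{b}
  S via S→c: +{c}
  S: {a,b,c}  A: {a,b}  B: {a,b}
[2] (no change)
  S: {a,b,c}  A: {a,b}  B: {a,b}

FIRST(B) = ["a", "b"]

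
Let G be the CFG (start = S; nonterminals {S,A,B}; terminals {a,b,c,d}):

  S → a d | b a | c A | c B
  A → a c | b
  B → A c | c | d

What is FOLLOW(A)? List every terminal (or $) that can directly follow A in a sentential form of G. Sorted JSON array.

FIRST sets, iterate to fixpoint:
pass 1:
  A via A→a c: +{a}
  A via A→b: +{b}
  B via B→A c: +{a,b}
  B via B→c: +{c}
  B via B→d: +{d}
  S via S→a d: +{a}
  S via S→b a: +{b}
  S via S→c A: +{c}
  FIRST(S)={a,b,c}  FIRST(A)={a,b}  FIRST(B)={a,b,c,d}
pass 2: (stable)
  FIRST(S)={a,b,c}  FIRST(A)={a,b}  FIRST(B)={a,b,c,d}

Compute FOLLOW by fixpoint:
initialize: $ ∈ FOLLOW(S)
round 1:
  B→A c: FOLLOW(A) ⊇ FIRST(c) = {c}; new: +{c}
  S→c A: FOLLOW(A) ⊇ FOLLOW(S) ⊇ {$}; new: +{$}
  S→c B: FOLLOW(B) ⊇ FOLLOW(S) ⊇ {$}; new: +{$}
  FOLLOW(S)={$}  FOLLOW(A)={$,c}  FOLLOW(B)={$}
round 2: (stable)
  FOLLOW(S)={$}  FOLLOW(A)={$,c}  FOLLOW(B)={$}

FOLLOW(A) = ["$", "c"]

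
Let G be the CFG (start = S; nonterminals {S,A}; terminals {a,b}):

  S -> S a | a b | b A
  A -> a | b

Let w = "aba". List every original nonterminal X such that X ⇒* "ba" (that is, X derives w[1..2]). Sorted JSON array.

Convert to CNF:
  S -> S T0 | T0 T1 | T1 A
  A -> a | b
  T0 -> a
  T1 -> b

CYK fill (cells [i..j] with 1 ≤ i ≤ j ≤ 2 only):
  T[1,1] 'b' = {A,T1}  orig:{A}
  T[2,2] 'a' = {A,T0}  orig:{A}
  T[1,2] 'ba' = {S}

Original NTs in T[1,2] deriving "ba": ["S"]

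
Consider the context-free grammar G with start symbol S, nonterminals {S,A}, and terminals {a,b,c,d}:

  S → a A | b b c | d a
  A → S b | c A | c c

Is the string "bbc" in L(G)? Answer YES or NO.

Convert to CNF:
  S -> T0 X4 | T2 A | T3 T2
  A -> S T0 | T1 A | T1 T1
  T0 -> b
  T1 -> c
  T2 -> a
  T3 -> d
  X4 -> T0 T1

CYK fill:
  cell(0,0) b: {T0}  orig:{}
  cell(1,1) b: {T0}  orig:{}
  cell(2,2) c: {T1}  orig:{}
  cell(0,1) bb: ∅
  cell(1,2) bc: {X4}  orig:{}
  cell(0,2) bbc: {S}

S ∈ T[0,2] ⇒ YES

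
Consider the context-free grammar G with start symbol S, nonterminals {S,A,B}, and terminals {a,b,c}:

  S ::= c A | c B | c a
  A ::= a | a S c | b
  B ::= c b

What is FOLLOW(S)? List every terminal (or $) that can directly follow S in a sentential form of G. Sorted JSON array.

FIRST iteration:
round 1:
  A via A→a: +{a}
  A via A→b: +{b}
  B via B→c b: +{c}
  S via S→c A: +{c}
  FIRST[S]={c}  FIRST[A]={a,b}  FIRST[B]={c}
round 2: done
  FIRST[S]={c}  FIRST[A]={a,b}  FIRST[B]={c}

FOLLOW iteration:
FOLLOW(S) := {$}
pass 1:
  A→a S c: FOLLOW(S) ⊇ FIRST(c) = {c}; new: +{c}
  S→c A: FOLLOW(A) ⊇ FOLLOW(S) ⊇ {$,c}; new: +{$,c}
  S→c B: FOLLOW(B) ⊇ FOLLOW(S) ⊇ {$,c}; new: +{$,c}
  FOLLOW(S)={$,c}  FOLLOW(A)={$,c}  FOLLOW(B)={$,c}
pass 2: — fixpoint
  FOLLOW(S)={$,c}  FOLLOW(A)={$,c}  FOLLOW(B)={$,c}

FOLLOW(S) = ["$", "c"]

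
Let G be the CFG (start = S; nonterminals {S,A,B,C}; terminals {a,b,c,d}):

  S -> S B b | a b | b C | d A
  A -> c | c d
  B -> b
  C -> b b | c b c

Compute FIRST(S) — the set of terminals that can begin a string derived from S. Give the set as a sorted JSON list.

FIRST iteration:
iter 1:
  A via A→c: +{c}
  B via B→b: +{b}
  C via C→b b: +{b}
  C via C→c b c: +{c}
  S via S→a b: +{a}
  S via S→b C: +{b}
  S via S→d A: +{d}
  FIRST[S]={a,b,d}  FIRST[A]={c}  FIRST[B]={b}  FIRST[C]={b,c}
iter 2: (no change)
  FIRST[S]={a,b,d}  FIRST[A]={c}  FIRST[B]={b}  FIRST[C]={b,c}

FIRST(S) = ["a", "b", "d"]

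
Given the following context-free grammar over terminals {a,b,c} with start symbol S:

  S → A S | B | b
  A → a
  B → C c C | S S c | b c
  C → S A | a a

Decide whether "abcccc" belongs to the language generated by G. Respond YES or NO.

CNF form of G:
  S -> A S | C X5 | S X6 | T1 T0 | b
  A -> a
  B -> C X3 | S X4 | T1 T0
  C -> S A | T2 T2
  T0 -> c
  T1 -> b
  T2 -> a
  X3 -> T0 C
  X4 -> S T0
  X5 -> T0 C
  X6 -> S T0

Fill CYK table bottom-up:
  [0..0]={A,T2}  "a"  orig:{A}
  [1..1]={S,T1}  "b"  orig:{S}
  [2..2]={T0}  "c"  orig:{}
  [3..3]={T0}  "c"  orig:{}
  [4..4]={T0}  "c"  orig:{}
  [5..5]={T0}  "c"  orig:{}
  [0..1]={S}  "ab"
  [1..2]={B,S,X4,X6}  "bc"  orig:{B,S}
  [2..3]=∅  "cc"
  [3..4]=∅  "cc"
  [4..5]=∅  "cc"
  [0..2]={S,X4,X6}  "abc"  orig:{S}
  [1..3]={X4,X6}  "bcc"  orig:{}
  [2..4]=∅  "ccc"
  [3..5]=∅  "ccc"
  [0..3]={X4,X6}  "abcc"  orig:{}
  [1..4]=∅  "bccc"
  [2..5]=∅  "cccc"
  [0..4]=∅  "abccc"
  [1..5]=∅  "bcccc"
  [0..5]=∅  "abcccc"

S ∉ T[0,5] ⇒ NO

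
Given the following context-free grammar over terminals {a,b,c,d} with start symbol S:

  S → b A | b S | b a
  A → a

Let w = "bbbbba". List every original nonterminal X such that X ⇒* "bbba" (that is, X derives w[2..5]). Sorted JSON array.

CNF form of G:
  S -> T0 A | T0 S | T0 T1
  A -> a
  T0 -> b
  T1 -> a

CYK table (by increasing span), restricted to cells inside w[2..5]:
  T[2,2] 'b' = {T0}  orig:{}
  T[3,3] 'b' = {T0}  orig:{}
  T[4,4] 'b' = {T0}  orig:{}
  T[5,5] 'a' = {A,T1}  orig:{A}
  T[2,3] 'bb' = ∅
  T[3,4] 'bb' = ∅
  T[4,5] 'ba' = {S}
  T[2,4] 'bbb' = ∅
  T[3,5] 'bba' = {S}
  T[2,5] 'bbba' = {S}

Original NTs in T[2,5] deriving "bbba": ["S"]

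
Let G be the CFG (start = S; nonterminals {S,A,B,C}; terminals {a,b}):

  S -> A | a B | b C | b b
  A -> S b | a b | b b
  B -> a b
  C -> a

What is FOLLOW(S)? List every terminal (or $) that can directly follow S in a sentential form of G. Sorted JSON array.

FIRST iteration:
iter 1:
  A via A→a b: +{a}
  A via A→b b: +{b}
  B via B→a b: +{a}
  C via C→a: +{a}
  S via S→A: +{a,b}
  S: {a,b}  A: {a,b}  B: {a}  C: {a}
iter 2: — fixpoint
  S: {a,b}  A: {a,b}  B: {a}  C: {a}

Compute FOLLOW by fixpoint:
initialize: $ ∈ FOLLOW(S)
pass 1:
  A→S b: FOLLOW(S) ⊇ FIRST(b) = {b}; new: +{b}
  S→A: FOLLOW(A) ⊇ FOLLOW(S) ⊇ {$,b}; new: +{$,b}
  S→a B: FOLLOW(B) ⊇ FOLLOW(S) ⊇ {$,b}; new: +{$,b}
  S→b C: FOLLOW(C) ⊇ FOLLOW(S) ⊇ {$,b}; new: +{$,b}
  S: {$,b}  A: {$,b}  B: {$,b}  C: {$,b}
pass 2: (no change)
  S: {$,b}  A: {$,b}  B: {$,b}  C: {$,b}

FOLLOW(S) = ["$", "b"]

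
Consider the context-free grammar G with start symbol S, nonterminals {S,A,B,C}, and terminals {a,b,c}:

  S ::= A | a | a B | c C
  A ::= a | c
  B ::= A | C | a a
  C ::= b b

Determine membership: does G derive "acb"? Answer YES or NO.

CNF form of G:
  S -> T0 B | T2 C | a | c
  A -> a | c
  B -> T0 T0 | T1 T1 | a | c
  C -> T1 T1
  T0 -> a
  T1 -> b
  T2 -> c

CYK fill:
  T[0,0] 'a' = {A,B,S,T0}  orig:{A,B,S}
  T[1,1] 'c' = {A,B,S,T2}  orig:{A,B,S}
  T[2,2] 'b' = {T1}  orig:{}
  T[0,1] 'ac' = {S}
  T[1,2] 'cb' = ∅
  T[0,2] 'acb' = ∅

S ∉ T[0,2] ⇒ NO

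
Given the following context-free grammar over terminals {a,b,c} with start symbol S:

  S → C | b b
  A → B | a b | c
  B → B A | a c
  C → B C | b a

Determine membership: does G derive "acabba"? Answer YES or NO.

CNF form of G:
  S -> B C | T1 T0 | T1 T1
  A -> B A | T0 T1 | T0 T2 | c
  B -> B A | T0 T2
  C -> B C | T1 T0
  T0 -> a
  T1 -> b
  T2 -> c

CYK fill:
  T[0,0] 'a' = {T0}  orig:{}
  T[1,1] 'c' = {A,T2}  orig:{A}
  T[2,2] 'a' = {T0}  orig:{}
  T[3,3] 'b' = {T1}  orig:{}
  T[4,4] 'b' = {T1}  orig:{}
  T[5,5] 'a' = {T0}  orig:{}
  T[0,1] 'ac' = {A,B}
  T[1,2] 'ca' = ∅
  T[2,3] 'ab' = {A}
  T[3,4] 'bb' = {S}
  T[4,5] 'ba' = {C,S}
  T[0,2] 'aca' = ∅
  T[1,3] 'cab' = ∅
  T[2,4] 'abb' = ∅
  T[3,5] 'bba' = ∅
  T[0,3] 'acab' = {A,B}
  T[1,4] 'cabb' = ∅
  T[2,5] 'abba' = ∅
  T[0,4] 'acabb' = ∅
  T[1,5] 'cabba' = ∅
  T[0,5] 'acabba' = {C,S}

S ∈ T[0,5] ⇒ YES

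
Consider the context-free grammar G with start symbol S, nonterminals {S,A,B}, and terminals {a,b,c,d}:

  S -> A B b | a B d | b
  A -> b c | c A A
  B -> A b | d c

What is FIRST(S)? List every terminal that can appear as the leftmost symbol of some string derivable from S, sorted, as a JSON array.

Compute FIRST by fixpoint:
[1]
  A via A→b c: +{b}
  A via A→c A A: +{c}
  B via B→A b: +{b,c}
  B via B→d c: +{d}
  S via S→A B b: +{b,c}
  S via S→a B d: +{a}
  FIRST[S]={a,b,c}  FIRST[A]={b,c}  FIRST[B]={b,c,d}
[2] (stable)
  FIRST[S]={a,b,c}  FIRST[A]={b,c}  FIRST[B]={b,c,d}

FIRST(S) = ["a", "b", "c"]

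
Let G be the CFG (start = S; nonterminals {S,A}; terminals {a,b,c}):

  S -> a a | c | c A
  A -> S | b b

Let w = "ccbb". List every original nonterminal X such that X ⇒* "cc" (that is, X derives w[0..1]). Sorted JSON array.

CNF form of G:
  S -> T0 T0 | T2 A | c
  A -> T0 T0 | T1 T1 | T2 A | c
  T0 -> a
  T1 -> b
  T2 -> c

Fill CYK table bottom-up, restricted to cells inside w[0..1]:
  T[0,0] 'c' = {A,S,T2}  orig:{A,S}
  T[1,1] 'c' = {A,S,T2}  orig:{A,S}
  T[0,1] 'cc' = {A,S}

Original NTs in T[0,1] deriving "cc": ["A", "S"]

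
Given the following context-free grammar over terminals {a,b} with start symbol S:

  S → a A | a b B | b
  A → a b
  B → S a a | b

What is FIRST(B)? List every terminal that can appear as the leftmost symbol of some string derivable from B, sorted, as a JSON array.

FIRST iteration:
[1]
  A via A→a b: +{a}
  B via B→b: +{b}
  S via S→a A: +{a}
  S via S→b: +{b}
  S: {a,b}  A: {a}  B: {b}
[2]
  B via B→S a a: +{a}
  S: {a,b}  A: {a}  B: {a,b}
[3] done
  S: {a,b}  A: {a}  B: {a,b}

FIRST(B) = ["a", "b"]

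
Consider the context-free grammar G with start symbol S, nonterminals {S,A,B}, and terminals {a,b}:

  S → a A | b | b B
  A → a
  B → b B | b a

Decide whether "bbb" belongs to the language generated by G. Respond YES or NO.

CNF form of G:
  S -> T0 B | T1 A | b
  A -> a
  B -> T0 B | T0 T1
  T0 -> b
  T1 -> a

Fill CYK table bottom-up:
  [0..0]={S,T0}  "b"  orig:{S}
  [1..1]={S,T0}  "b"  orig:{S}
  [2..2]={S,T0}  "b"  orig:{S}
  [0..1]=∅  "bb"
  [1..2]=∅  "bb"
  [0..2]=∅  "bbb"

S ∉ T[0,2] ⇒ NO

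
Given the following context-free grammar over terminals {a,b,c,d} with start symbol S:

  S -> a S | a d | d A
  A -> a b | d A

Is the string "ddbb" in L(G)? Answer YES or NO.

Convert to CNF:
  S -> T0 S | T0 T2 | T2 A
  A -> T0 T1 | T2 A
  T0 -> a
  T1 -> b
  T2 -> d

CYK table (by increasing span):
  T[0,0] 'd' = {T2}  orig:{}
  T[1,1] 'd' = {T2}  orig:{}
  T[2,2] 'b' = {T1}  orig:{}
  T[3,3] 'b' = {T1}  orig:{}
  T[0,1] 'dd' = ∅
  T[1,2] 'db' = ∅
  T[2,3] 'bb' = ∅
  T[0,2] 'ddb' = ∅
  T[1,3] 'dbb' = ∅
  T[0,3] 'ddbb' = ∅

S ∉ T[0,3] ⇒ NO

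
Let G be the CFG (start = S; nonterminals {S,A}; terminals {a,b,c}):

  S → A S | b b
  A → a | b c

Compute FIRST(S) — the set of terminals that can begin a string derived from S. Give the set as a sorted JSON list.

Compute FIRST by fixpoint:
[1]
  A via A→a: +{a}
  A via A→b c: +{b}
  S via S→A S: +{a,b}
  FIRST(S)={a,b}  FIRST(A)={a,b}
[2] (stable)
  FIRST(S)={a,b}  FIRST(A)={a,b}

FIRST(S) = ["a", "b"]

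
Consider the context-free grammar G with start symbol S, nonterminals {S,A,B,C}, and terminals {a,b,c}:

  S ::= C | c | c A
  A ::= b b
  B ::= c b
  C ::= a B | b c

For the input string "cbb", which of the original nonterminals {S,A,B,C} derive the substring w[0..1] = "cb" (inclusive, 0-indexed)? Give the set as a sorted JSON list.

Convert to CNF:
  S -> T0 T1 | T1 A | T2 B | c
  A -> T0 T0
  B -> T1 T0
  C -> T0 T1 | T2 B
  T0 -> b
  T1 -> c
  T2 -> a

CYK fill (cells [i..j] with 0 ≤ i ≤ j ≤ 1 only):
  cell(0,0) c: {S,T1}  orig:{S}
  cell(1,1) b: {T0}  orig:{}
  cell(0,1) cb: {B}

Original NTs in T[0,1] deriving "cb": ["B"]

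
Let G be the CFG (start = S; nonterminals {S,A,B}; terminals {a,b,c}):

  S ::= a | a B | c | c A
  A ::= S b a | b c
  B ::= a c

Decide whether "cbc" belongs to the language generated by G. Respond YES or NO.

Convert to CNF:
  S -> T1 B | T2 A | a | c
  A -> S X3 | T0 T2
  B -> T1 T2
  T0 -> b
  T1 -> a
  T2 -> c
  X3 -> T0 T1

CYK fill:
  T[0,0] 'c' = {S,T2}  orig:{S}
  T[1,1] 'b' = {T0}  orig:{}
  T[2,2] 'c' = {S,T2}  orig:{S}
  T[0,1] 'cb' = ∅
  T[1,2] 'bc' = {A}
  T[0,2] 'cbc' = {S}

S ∈ T[0,2] ⇒ YES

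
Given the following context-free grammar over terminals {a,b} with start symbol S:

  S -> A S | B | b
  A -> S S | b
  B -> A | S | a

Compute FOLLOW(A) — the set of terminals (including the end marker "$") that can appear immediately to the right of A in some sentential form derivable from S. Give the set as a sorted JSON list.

Compute FIRST by fixpoint:
[1]
  A via A→b: +{b}
  B via B→A: +{b}
  B via B→a: +{a}
  S via S→A S: +{b}
  S via S→B: +{a}
  FIRST(S)={a,b}  FIRST(A)={b}  FIRST(B)={a,b}
[2]
  A via A→S S: +{a}
  FIRST(S)={a,b}  FIRST(A)={a,b}  FIRST(B)={a,b}
[3] — fixpoint
  FIRST(S)={a,b}  FIRST(A)={a,b}  FIRST(B)={a,b}

FOLLOW iteration:
FOLLOW(S) := {$}
round 1:
  A→S S: FOLLOW(S) ⊇ FIRST(S) = {a,b}; new: +{a,b}
  S→A S: FOLLOW(A) ⊇ FIRST(S) = {a,b}; new: +{a,b}
  S→B: FOLLOW(B) ⊇ FOLLOW(S) ⊇ {$,a,b}; new: +{$,a,b}
  FOLLOW[S]={$,a,b}  FOLLOW[A]={a,b}  FOLLOW[B]={$,a,b}
round 2:
  B→A: FOLLOW(A) ⊇ FOLLOW(B) ⊇ {$,a,b}; new: +{$}
  FOLLOW[S]={$,a,b}  FOLLOW[A]={$,a,b}  FOLLOW[B]={$,a,b}
round 3: (no change)
  FOLLOW[S]={$,a,b}  FOLLOW[A]={$,a,b}  FOLLOW[B]={$,a,b}

FOLLOW(A) = ["$", "a", "b"]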